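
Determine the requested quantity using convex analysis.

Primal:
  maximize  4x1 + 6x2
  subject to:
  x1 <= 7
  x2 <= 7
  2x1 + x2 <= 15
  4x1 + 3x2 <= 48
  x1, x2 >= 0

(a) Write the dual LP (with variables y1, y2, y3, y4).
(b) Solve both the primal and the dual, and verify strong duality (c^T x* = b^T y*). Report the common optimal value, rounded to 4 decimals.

The standard primal-dual pair for 'max c^T x s.t. A x <= b, x >= 0' is:
  Dual:  min b^T y  s.t.  A^T y >= c,  y >= 0.

So the dual LP is:
  minimize  7y1 + 7y2 + 15y3 + 48y4
  subject to:
    y1 + 2y3 + 4y4 >= 4
    y2 + y3 + 3y4 >= 6
    y1, y2, y3, y4 >= 0

Solving the primal: x* = (4, 7).
  primal value c^T x* = 58.
Solving the dual: y* = (0, 4, 2, 0).
  dual value b^T y* = 58.
Strong duality: c^T x* = b^T y*. Confirmed.

58


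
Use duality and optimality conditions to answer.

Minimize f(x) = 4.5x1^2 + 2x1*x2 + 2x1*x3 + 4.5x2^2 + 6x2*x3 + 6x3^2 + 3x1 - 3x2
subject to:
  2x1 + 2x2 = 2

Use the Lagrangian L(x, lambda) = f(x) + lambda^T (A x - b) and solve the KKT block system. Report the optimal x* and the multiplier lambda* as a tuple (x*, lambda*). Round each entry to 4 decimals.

Form the Lagrangian:
  L(x, lambda) = (1/2) x^T Q x + c^T x + lambda^T (A x - b)
Stationarity (grad_x L = 0): Q x + c + A^T lambda = 0.
Primal feasibility: A x = b.

This gives the KKT block system:
  [ Q   A^T ] [ x     ]   [-c ]
  [ A    0  ] [ lambda ] = [ b ]

Solving the linear system:
  x*      = (-0.0789, 1.0789, -0.5263)
  lambda* = (-1.6974)
  f(x*)   = -0.0395

x* = (-0.0789, 1.0789, -0.5263), lambda* = (-1.6974)


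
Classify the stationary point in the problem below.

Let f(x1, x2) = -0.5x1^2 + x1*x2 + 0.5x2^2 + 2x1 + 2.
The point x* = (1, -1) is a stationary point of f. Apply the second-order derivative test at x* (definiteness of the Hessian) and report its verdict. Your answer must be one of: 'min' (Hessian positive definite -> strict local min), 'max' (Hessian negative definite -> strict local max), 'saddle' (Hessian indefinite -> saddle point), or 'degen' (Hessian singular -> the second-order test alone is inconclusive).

Compute the Hessian H = grad^2 f:
  H = [[-1, 1], [1, 1]]
Verify stationarity: grad f(x*) = H x* + g = (0, 0).
Eigenvalues of H: -1.4142, 1.4142.
Eigenvalues have mixed signs, so H is indefinite -> x* is a saddle point.

saddle


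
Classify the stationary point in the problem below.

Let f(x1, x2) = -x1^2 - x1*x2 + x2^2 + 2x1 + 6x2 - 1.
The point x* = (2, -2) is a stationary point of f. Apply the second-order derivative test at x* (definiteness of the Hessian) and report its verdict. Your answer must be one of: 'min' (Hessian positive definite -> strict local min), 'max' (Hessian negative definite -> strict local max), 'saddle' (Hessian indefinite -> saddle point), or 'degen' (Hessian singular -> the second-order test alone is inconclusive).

Compute the Hessian H = grad^2 f:
  H = [[-2, -1], [-1, 2]]
Verify stationarity: grad f(x*) = H x* + g = (0, 0).
Eigenvalues of H: -2.2361, 2.2361.
Eigenvalues have mixed signs, so H is indefinite -> x* is a saddle point.

saddle


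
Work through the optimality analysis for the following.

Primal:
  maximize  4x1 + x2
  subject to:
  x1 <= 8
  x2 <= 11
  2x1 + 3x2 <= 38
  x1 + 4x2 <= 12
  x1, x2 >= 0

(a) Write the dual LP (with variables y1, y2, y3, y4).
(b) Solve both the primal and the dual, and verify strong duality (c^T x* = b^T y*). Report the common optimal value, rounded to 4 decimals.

The standard primal-dual pair for 'max c^T x s.t. A x <= b, x >= 0' is:
  Dual:  min b^T y  s.t.  A^T y >= c,  y >= 0.

So the dual LP is:
  minimize  8y1 + 11y2 + 38y3 + 12y4
  subject to:
    y1 + 2y3 + y4 >= 4
    y2 + 3y3 + 4y4 >= 1
    y1, y2, y3, y4 >= 0

Solving the primal: x* = (8, 1).
  primal value c^T x* = 33.
Solving the dual: y* = (3.75, 0, 0, 0.25).
  dual value b^T y* = 33.
Strong duality: c^T x* = b^T y*. Confirmed.

33


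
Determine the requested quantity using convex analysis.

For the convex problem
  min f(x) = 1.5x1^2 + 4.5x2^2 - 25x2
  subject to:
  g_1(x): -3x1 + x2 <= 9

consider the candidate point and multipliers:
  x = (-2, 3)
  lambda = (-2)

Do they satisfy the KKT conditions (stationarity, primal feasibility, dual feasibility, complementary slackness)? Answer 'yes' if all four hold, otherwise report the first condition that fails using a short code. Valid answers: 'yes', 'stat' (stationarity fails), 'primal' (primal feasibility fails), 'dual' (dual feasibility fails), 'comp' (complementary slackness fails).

Gradient of f: grad f(x) = Q x + c = (-6, 2)
Constraint values g_i(x) = a_i^T x - b_i:
  g_1((-2, 3)) = 0
Stationarity residual: grad f(x) + sum_i lambda_i a_i = (0, 0)
  -> stationarity OK
Primal feasibility (all g_i <= 0): OK
Dual feasibility (all lambda_i >= 0): FAILS
Complementary slackness (lambda_i * g_i(x) = 0 for all i): OK

Verdict: the first failing condition is dual_feasibility -> dual.

dual


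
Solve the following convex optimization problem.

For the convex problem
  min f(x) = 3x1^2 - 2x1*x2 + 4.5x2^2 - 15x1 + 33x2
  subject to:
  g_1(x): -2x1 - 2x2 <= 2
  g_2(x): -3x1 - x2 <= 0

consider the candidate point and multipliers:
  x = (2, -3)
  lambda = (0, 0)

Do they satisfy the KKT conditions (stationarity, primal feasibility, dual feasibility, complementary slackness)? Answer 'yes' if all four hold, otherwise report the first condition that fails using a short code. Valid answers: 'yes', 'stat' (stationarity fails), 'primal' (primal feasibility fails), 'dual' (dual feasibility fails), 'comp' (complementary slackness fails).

Gradient of f: grad f(x) = Q x + c = (3, 2)
Constraint values g_i(x) = a_i^T x - b_i:
  g_1((2, -3)) = 0
  g_2((2, -3)) = -3
Stationarity residual: grad f(x) + sum_i lambda_i a_i = (3, 2)
  -> stationarity FAILS
Primal feasibility (all g_i <= 0): OK
Dual feasibility (all lambda_i >= 0): OK
Complementary slackness (lambda_i * g_i(x) = 0 for all i): OK

Verdict: the first failing condition is stationarity -> stat.

stat


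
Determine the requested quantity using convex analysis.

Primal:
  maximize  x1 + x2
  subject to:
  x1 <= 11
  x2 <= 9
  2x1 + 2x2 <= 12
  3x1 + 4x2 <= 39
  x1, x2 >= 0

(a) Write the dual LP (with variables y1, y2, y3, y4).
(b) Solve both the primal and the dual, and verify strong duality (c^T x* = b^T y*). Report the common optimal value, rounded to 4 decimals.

The standard primal-dual pair for 'max c^T x s.t. A x <= b, x >= 0' is:
  Dual:  min b^T y  s.t.  A^T y >= c,  y >= 0.

So the dual LP is:
  minimize  11y1 + 9y2 + 12y3 + 39y4
  subject to:
    y1 + 2y3 + 3y4 >= 1
    y2 + 2y3 + 4y4 >= 1
    y1, y2, y3, y4 >= 0

Solving the primal: x* = (6, 0).
  primal value c^T x* = 6.
Solving the dual: y* = (0, 0, 0.5, 0).
  dual value b^T y* = 6.
Strong duality: c^T x* = b^T y*. Confirmed.

6


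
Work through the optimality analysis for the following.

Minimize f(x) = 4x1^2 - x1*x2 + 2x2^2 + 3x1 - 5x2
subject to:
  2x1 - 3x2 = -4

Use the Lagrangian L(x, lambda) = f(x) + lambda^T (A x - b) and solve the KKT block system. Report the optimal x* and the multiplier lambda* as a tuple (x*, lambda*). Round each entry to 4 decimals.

Form the Lagrangian:
  L(x, lambda) = (1/2) x^T Q x + c^T x + lambda^T (A x - b)
Stationarity (grad_x L = 0): Q x + c + A^T lambda = 0.
Primal feasibility: A x = b.

This gives the KKT block system:
  [ Q   A^T ] [ x     ]   [-c ]
  [ A    0  ] [ lambda ] = [ b ]

Solving the linear system:
  x*      = (-0.2237, 1.1842)
  lambda* = (-0.0132)
  f(x*)   = -3.3224

x* = (-0.2237, 1.1842), lambda* = (-0.0132)


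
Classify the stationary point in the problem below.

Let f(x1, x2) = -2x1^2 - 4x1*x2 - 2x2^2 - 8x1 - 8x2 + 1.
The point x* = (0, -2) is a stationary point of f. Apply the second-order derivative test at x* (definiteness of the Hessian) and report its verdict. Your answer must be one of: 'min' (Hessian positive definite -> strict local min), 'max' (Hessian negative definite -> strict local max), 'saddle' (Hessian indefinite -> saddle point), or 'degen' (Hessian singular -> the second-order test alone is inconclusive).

Compute the Hessian H = grad^2 f:
  H = [[-4, -4], [-4, -4]]
Verify stationarity: grad f(x*) = H x* + g = (0, 0).
Eigenvalues of H: -8, 0.
H has a zero eigenvalue (singular; negative semidefinite but not definite), so H is neither positive definite, negative definite, nor indefinite. The second-order test alone is inconclusive -> degen.
(Indeed, f is constant along the null direction of H through x*, so x* is not a strict local extremum.)

degen


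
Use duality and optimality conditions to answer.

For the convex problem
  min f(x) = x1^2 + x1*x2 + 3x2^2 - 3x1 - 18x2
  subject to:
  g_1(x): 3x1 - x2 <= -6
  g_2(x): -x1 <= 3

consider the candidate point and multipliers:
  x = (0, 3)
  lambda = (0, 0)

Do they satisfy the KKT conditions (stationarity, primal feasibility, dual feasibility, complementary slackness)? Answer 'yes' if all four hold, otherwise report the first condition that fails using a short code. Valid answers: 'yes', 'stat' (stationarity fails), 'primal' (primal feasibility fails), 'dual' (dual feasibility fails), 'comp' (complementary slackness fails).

Gradient of f: grad f(x) = Q x + c = (0, 0)
Constraint values g_i(x) = a_i^T x - b_i:
  g_1((0, 3)) = 3
  g_2((0, 3)) = -3
Stationarity residual: grad f(x) + sum_i lambda_i a_i = (0, 0)
  -> stationarity OK
Primal feasibility (all g_i <= 0): FAILS
Dual feasibility (all lambda_i >= 0): OK
Complementary slackness (lambda_i * g_i(x) = 0 for all i): OK

Verdict: the first failing condition is primal_feasibility -> primal.

primal


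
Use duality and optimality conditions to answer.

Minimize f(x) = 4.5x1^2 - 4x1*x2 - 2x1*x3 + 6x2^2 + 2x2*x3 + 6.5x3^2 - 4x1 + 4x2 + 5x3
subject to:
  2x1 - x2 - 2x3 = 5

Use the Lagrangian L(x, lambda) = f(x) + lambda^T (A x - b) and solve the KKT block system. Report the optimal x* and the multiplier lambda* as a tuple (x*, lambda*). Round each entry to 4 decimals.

Form the Lagrangian:
  L(x, lambda) = (1/2) x^T Q x + c^T x + lambda^T (A x - b)
Stationarity (grad_x L = 0): Q x + c + A^T lambda = 0.
Primal feasibility: A x = b.

This gives the KKT block system:
  [ Q   A^T ] [ x     ]   [-c ]
  [ A    0  ] [ lambda ] = [ b ]

Solving the linear system:
  x*      = (1.4019, -0.1687, -1.0137)
  lambda* = (-5.6598)
  f(x*)   = 8.4739

x* = (1.4019, -0.1687, -1.0137), lambda* = (-5.6598)


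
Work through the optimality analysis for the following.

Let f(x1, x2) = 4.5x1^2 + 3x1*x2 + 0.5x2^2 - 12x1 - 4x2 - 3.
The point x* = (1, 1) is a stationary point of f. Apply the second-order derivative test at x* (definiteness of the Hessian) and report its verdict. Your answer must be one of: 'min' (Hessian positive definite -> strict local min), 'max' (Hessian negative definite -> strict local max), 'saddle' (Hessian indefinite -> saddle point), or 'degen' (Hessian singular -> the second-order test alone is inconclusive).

Compute the Hessian H = grad^2 f:
  H = [[9, 3], [3, 1]]
Verify stationarity: grad f(x*) = H x* + g = (0, 0).
Eigenvalues of H: 0, 10.
H has a zero eigenvalue (singular; positive semidefinite but not definite), so H is neither positive definite, negative definite, nor indefinite. The second-order test alone is inconclusive -> degen.
(Indeed, f is constant along the null direction of H through x*, so x* is not a strict local extremum.)

degen


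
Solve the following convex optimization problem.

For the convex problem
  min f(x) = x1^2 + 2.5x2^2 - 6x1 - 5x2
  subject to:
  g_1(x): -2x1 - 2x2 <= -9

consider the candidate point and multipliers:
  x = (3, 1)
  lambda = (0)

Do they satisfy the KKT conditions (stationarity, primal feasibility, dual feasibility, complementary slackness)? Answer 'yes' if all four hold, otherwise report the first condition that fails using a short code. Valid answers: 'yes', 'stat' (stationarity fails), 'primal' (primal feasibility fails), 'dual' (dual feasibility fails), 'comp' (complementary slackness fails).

Gradient of f: grad f(x) = Q x + c = (0, 0)
Constraint values g_i(x) = a_i^T x - b_i:
  g_1((3, 1)) = 1
Stationarity residual: grad f(x) + sum_i lambda_i a_i = (0, 0)
  -> stationarity OK
Primal feasibility (all g_i <= 0): FAILS
Dual feasibility (all lambda_i >= 0): OK
Complementary slackness (lambda_i * g_i(x) = 0 for all i): OK

Verdict: the first failing condition is primal_feasibility -> primal.

primal


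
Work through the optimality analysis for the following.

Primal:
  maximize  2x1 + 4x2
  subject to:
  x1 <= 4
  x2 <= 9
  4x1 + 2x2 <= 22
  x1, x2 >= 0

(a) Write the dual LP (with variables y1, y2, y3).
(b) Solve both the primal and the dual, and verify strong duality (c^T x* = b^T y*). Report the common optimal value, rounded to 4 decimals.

The standard primal-dual pair for 'max c^T x s.t. A x <= b, x >= 0' is:
  Dual:  min b^T y  s.t.  A^T y >= c,  y >= 0.

So the dual LP is:
  minimize  4y1 + 9y2 + 22y3
  subject to:
    y1 + 4y3 >= 2
    y2 + 2y3 >= 4
    y1, y2, y3 >= 0

Solving the primal: x* = (1, 9).
  primal value c^T x* = 38.
Solving the dual: y* = (0, 3, 0.5).
  dual value b^T y* = 38.
Strong duality: c^T x* = b^T y*. Confirmed.

38


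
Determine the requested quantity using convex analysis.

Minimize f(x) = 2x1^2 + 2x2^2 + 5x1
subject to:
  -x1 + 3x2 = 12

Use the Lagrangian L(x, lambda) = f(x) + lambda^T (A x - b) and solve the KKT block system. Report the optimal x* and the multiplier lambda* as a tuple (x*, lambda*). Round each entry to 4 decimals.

Form the Lagrangian:
  L(x, lambda) = (1/2) x^T Q x + c^T x + lambda^T (A x - b)
Stationarity (grad_x L = 0): Q x + c + A^T lambda = 0.
Primal feasibility: A x = b.

This gives the KKT block system:
  [ Q   A^T ] [ x     ]   [-c ]
  [ A    0  ] [ lambda ] = [ b ]

Solving the linear system:
  x*      = (-2.325, 3.225)
  lambda* = (-4.3)
  f(x*)   = 19.9875

x* = (-2.325, 3.225), lambda* = (-4.3)


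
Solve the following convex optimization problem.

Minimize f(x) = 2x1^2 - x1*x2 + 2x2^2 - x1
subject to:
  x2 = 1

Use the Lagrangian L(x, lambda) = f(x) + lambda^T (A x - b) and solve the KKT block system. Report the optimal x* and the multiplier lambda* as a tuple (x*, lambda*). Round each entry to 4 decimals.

Form the Lagrangian:
  L(x, lambda) = (1/2) x^T Q x + c^T x + lambda^T (A x - b)
Stationarity (grad_x L = 0): Q x + c + A^T lambda = 0.
Primal feasibility: A x = b.

This gives the KKT block system:
  [ Q   A^T ] [ x     ]   [-c ]
  [ A    0  ] [ lambda ] = [ b ]

Solving the linear system:
  x*      = (0.5, 1)
  lambda* = (-3.5)
  f(x*)   = 1.5

x* = (0.5, 1), lambda* = (-3.5)


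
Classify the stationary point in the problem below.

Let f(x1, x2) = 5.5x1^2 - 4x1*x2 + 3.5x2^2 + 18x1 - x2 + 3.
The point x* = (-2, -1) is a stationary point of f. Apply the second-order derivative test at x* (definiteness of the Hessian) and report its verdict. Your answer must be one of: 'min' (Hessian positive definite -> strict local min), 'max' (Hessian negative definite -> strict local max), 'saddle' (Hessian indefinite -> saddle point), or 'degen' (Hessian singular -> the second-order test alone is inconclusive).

Compute the Hessian H = grad^2 f:
  H = [[11, -4], [-4, 7]]
Verify stationarity: grad f(x*) = H x* + g = (0, 0).
Eigenvalues of H: 4.5279, 13.4721.
Both eigenvalues > 0, so H is positive definite -> x* is a strict local min.

min


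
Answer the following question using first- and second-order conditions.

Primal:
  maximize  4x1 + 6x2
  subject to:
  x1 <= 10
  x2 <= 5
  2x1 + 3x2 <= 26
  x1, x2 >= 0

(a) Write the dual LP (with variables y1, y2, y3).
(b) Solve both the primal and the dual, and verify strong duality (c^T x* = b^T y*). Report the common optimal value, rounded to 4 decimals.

The standard primal-dual pair for 'max c^T x s.t. A x <= b, x >= 0' is:
  Dual:  min b^T y  s.t.  A^T y >= c,  y >= 0.

So the dual LP is:
  minimize  10y1 + 5y2 + 26y3
  subject to:
    y1 + 2y3 >= 4
    y2 + 3y3 >= 6
    y1, y2, y3 >= 0

Solving the primal: x* = (5.5, 5).
  primal value c^T x* = 52.
Solving the dual: y* = (0, 0, 2).
  dual value b^T y* = 52.
Strong duality: c^T x* = b^T y*. Confirmed.

52


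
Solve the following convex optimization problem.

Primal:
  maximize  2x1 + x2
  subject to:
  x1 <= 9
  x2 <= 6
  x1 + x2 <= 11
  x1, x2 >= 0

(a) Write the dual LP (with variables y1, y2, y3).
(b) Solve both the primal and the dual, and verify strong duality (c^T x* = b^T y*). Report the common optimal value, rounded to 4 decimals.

The standard primal-dual pair for 'max c^T x s.t. A x <= b, x >= 0' is:
  Dual:  min b^T y  s.t.  A^T y >= c,  y >= 0.

So the dual LP is:
  minimize  9y1 + 6y2 + 11y3
  subject to:
    y1 + y3 >= 2
    y2 + y3 >= 1
    y1, y2, y3 >= 0

Solving the primal: x* = (9, 2).
  primal value c^T x* = 20.
Solving the dual: y* = (1, 0, 1).
  dual value b^T y* = 20.
Strong duality: c^T x* = b^T y*. Confirmed.

20


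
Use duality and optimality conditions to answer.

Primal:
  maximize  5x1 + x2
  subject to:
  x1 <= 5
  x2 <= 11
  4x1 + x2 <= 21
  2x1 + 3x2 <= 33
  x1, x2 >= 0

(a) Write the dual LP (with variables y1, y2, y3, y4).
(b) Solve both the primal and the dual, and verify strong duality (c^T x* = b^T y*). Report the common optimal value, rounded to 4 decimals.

The standard primal-dual pair for 'max c^T x s.t. A x <= b, x >= 0' is:
  Dual:  min b^T y  s.t.  A^T y >= c,  y >= 0.

So the dual LP is:
  minimize  5y1 + 11y2 + 21y3 + 33y4
  subject to:
    y1 + 4y3 + 2y4 >= 5
    y2 + y3 + 3y4 >= 1
    y1, y2, y3, y4 >= 0

Solving the primal: x* = (5, 1).
  primal value c^T x* = 26.
Solving the dual: y* = (1, 0, 1, 0).
  dual value b^T y* = 26.
Strong duality: c^T x* = b^T y*. Confirmed.

26


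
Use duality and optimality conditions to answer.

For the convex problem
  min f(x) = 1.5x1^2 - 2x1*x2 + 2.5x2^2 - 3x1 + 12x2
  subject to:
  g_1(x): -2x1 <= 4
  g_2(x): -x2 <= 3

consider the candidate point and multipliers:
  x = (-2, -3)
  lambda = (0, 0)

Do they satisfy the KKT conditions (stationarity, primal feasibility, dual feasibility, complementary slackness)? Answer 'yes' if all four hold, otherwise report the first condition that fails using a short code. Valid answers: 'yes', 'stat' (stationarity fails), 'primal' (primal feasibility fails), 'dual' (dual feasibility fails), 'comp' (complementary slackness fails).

Gradient of f: grad f(x) = Q x + c = (-3, 1)
Constraint values g_i(x) = a_i^T x - b_i:
  g_1((-2, -3)) = 0
  g_2((-2, -3)) = 0
Stationarity residual: grad f(x) + sum_i lambda_i a_i = (-3, 1)
  -> stationarity FAILS
Primal feasibility (all g_i <= 0): OK
Dual feasibility (all lambda_i >= 0): OK
Complementary slackness (lambda_i * g_i(x) = 0 for all i): OK

Verdict: the first failing condition is stationarity -> stat.

stat


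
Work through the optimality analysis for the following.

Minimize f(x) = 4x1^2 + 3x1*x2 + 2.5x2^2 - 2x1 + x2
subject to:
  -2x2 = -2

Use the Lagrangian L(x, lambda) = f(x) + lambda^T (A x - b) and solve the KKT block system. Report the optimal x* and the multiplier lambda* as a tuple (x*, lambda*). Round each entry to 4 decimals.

Form the Lagrangian:
  L(x, lambda) = (1/2) x^T Q x + c^T x + lambda^T (A x - b)
Stationarity (grad_x L = 0): Q x + c + A^T lambda = 0.
Primal feasibility: A x = b.

This gives the KKT block system:
  [ Q   A^T ] [ x     ]   [-c ]
  [ A    0  ] [ lambda ] = [ b ]

Solving the linear system:
  x*      = (-0.125, 1)
  lambda* = (2.8125)
  f(x*)   = 3.4375

x* = (-0.125, 1), lambda* = (2.8125)


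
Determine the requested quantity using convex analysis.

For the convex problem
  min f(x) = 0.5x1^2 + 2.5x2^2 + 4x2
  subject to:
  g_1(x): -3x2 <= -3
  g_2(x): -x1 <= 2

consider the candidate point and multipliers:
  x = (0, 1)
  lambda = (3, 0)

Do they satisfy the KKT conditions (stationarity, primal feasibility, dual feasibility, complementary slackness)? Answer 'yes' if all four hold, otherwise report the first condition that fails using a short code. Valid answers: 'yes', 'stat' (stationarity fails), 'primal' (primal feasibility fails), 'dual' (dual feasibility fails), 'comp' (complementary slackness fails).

Gradient of f: grad f(x) = Q x + c = (0, 9)
Constraint values g_i(x) = a_i^T x - b_i:
  g_1((0, 1)) = 0
  g_2((0, 1)) = -2
Stationarity residual: grad f(x) + sum_i lambda_i a_i = (0, 0)
  -> stationarity OK
Primal feasibility (all g_i <= 0): OK
Dual feasibility (all lambda_i >= 0): OK
Complementary slackness (lambda_i * g_i(x) = 0 for all i): OK

Verdict: yes, KKT holds.

yes


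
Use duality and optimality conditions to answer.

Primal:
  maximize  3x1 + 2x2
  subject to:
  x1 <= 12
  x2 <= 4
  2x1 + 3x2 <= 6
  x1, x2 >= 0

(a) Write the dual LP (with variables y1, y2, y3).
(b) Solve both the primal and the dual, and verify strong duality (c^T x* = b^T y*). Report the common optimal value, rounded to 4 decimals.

The standard primal-dual pair for 'max c^T x s.t. A x <= b, x >= 0' is:
  Dual:  min b^T y  s.t.  A^T y >= c,  y >= 0.

So the dual LP is:
  minimize  12y1 + 4y2 + 6y3
  subject to:
    y1 + 2y3 >= 3
    y2 + 3y3 >= 2
    y1, y2, y3 >= 0

Solving the primal: x* = (3, 0).
  primal value c^T x* = 9.
Solving the dual: y* = (0, 0, 1.5).
  dual value b^T y* = 9.
Strong duality: c^T x* = b^T y*. Confirmed.

9


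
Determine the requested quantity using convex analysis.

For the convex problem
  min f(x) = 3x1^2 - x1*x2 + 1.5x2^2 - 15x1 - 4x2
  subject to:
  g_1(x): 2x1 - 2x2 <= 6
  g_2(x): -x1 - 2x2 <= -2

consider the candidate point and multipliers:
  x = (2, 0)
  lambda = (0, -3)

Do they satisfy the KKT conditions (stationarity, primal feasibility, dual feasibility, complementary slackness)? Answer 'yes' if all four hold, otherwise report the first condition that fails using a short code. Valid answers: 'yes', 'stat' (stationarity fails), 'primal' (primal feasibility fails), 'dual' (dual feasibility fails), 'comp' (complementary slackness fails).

Gradient of f: grad f(x) = Q x + c = (-3, -6)
Constraint values g_i(x) = a_i^T x - b_i:
  g_1((2, 0)) = -2
  g_2((2, 0)) = 0
Stationarity residual: grad f(x) + sum_i lambda_i a_i = (0, 0)
  -> stationarity OK
Primal feasibility (all g_i <= 0): OK
Dual feasibility (all lambda_i >= 0): FAILS
Complementary slackness (lambda_i * g_i(x) = 0 for all i): OK

Verdict: the first failing condition is dual_feasibility -> dual.

dual


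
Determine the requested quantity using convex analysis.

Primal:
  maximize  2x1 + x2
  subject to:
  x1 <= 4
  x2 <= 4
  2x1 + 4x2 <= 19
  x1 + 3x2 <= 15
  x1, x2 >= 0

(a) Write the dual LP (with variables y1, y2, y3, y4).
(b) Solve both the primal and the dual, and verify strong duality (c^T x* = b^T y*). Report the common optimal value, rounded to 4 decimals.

The standard primal-dual pair for 'max c^T x s.t. A x <= b, x >= 0' is:
  Dual:  min b^T y  s.t.  A^T y >= c,  y >= 0.

So the dual LP is:
  minimize  4y1 + 4y2 + 19y3 + 15y4
  subject to:
    y1 + 2y3 + y4 >= 2
    y2 + 4y3 + 3y4 >= 1
    y1, y2, y3, y4 >= 0

Solving the primal: x* = (4, 2.75).
  primal value c^T x* = 10.75.
Solving the dual: y* = (1.5, 0, 0.25, 0).
  dual value b^T y* = 10.75.
Strong duality: c^T x* = b^T y*. Confirmed.

10.75


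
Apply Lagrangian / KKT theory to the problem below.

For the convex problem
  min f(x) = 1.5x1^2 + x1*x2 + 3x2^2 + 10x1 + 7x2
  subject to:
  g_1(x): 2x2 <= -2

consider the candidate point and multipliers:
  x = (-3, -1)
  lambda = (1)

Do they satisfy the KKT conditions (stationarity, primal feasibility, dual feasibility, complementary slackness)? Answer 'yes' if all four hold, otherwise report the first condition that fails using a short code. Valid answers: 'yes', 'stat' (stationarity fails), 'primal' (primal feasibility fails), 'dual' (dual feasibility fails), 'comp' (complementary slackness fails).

Gradient of f: grad f(x) = Q x + c = (0, -2)
Constraint values g_i(x) = a_i^T x - b_i:
  g_1((-3, -1)) = 0
Stationarity residual: grad f(x) + sum_i lambda_i a_i = (0, 0)
  -> stationarity OK
Primal feasibility (all g_i <= 0): OK
Dual feasibility (all lambda_i >= 0): OK
Complementary slackness (lambda_i * g_i(x) = 0 for all i): OK

Verdict: yes, KKT holds.

yes


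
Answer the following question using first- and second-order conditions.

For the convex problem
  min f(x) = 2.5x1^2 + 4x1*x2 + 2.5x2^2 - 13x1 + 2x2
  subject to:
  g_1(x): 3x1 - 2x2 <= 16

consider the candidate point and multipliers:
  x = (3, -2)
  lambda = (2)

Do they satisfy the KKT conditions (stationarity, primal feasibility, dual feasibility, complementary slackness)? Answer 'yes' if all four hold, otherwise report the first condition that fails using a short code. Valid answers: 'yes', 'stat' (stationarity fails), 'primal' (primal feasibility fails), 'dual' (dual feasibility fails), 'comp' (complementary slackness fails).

Gradient of f: grad f(x) = Q x + c = (-6, 4)
Constraint values g_i(x) = a_i^T x - b_i:
  g_1((3, -2)) = -3
Stationarity residual: grad f(x) + sum_i lambda_i a_i = (0, 0)
  -> stationarity OK
Primal feasibility (all g_i <= 0): OK
Dual feasibility (all lambda_i >= 0): OK
Complementary slackness (lambda_i * g_i(x) = 0 for all i): FAILS

Verdict: the first failing condition is complementary_slackness -> comp.

comp


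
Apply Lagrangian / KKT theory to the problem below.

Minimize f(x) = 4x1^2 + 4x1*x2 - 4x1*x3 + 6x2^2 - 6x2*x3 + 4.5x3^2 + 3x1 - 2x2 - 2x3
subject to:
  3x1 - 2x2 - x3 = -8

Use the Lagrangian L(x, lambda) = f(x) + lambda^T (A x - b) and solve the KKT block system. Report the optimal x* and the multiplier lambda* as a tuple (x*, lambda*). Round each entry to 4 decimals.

Form the Lagrangian:
  L(x, lambda) = (1/2) x^T Q x + c^T x + lambda^T (A x - b)
Stationarity (grad_x L = 0): Q x + c + A^T lambda = 0.
Primal feasibility: A x = b.

This gives the KKT block system:
  [ Q   A^T ] [ x     ]   [-c ]
  [ A    0  ] [ lambda ] = [ b ]

Solving the linear system:
  x*      = (-1.5111, 1.3796, 0.7074)
  lambda* = (2.1333)
  f(x*)   = 4.1796

x* = (-1.5111, 1.3796, 0.7074), lambda* = (2.1333)


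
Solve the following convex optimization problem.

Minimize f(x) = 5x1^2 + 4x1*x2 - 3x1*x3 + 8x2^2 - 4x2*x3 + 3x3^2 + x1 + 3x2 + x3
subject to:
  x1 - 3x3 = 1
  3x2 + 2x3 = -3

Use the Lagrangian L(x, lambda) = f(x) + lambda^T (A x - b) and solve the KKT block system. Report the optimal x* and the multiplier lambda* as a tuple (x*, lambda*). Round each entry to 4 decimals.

Form the Lagrangian:
  L(x, lambda) = (1/2) x^T Q x + c^T x + lambda^T (A x - b)
Stationarity (grad_x L = 0): Q x + c + A^T lambda = 0.
Primal feasibility: A x = b.

This gives the KKT block system:
  [ Q   A^T ] [ x     ]   [-c ]
  [ A    0  ] [ lambda ] = [ b ]

Solving the linear system:
  x*      = (-0.1687, -0.7403, -0.3896)
  lambda* = (2.4791, 2.6537)
  f(x*)   = 1.3515

x* = (-0.1687, -0.7403, -0.3896), lambda* = (2.4791, 2.6537)


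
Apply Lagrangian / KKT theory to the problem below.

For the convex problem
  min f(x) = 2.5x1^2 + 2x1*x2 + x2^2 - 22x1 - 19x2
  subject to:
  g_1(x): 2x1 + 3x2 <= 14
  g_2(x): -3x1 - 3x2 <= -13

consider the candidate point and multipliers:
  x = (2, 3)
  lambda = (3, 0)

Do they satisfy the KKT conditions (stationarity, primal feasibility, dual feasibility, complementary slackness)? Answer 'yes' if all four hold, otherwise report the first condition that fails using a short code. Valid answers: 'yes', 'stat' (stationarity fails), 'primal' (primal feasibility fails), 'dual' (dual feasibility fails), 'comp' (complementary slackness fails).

Gradient of f: grad f(x) = Q x + c = (-6, -9)
Constraint values g_i(x) = a_i^T x - b_i:
  g_1((2, 3)) = -1
  g_2((2, 3)) = -2
Stationarity residual: grad f(x) + sum_i lambda_i a_i = (0, 0)
  -> stationarity OK
Primal feasibility (all g_i <= 0): OK
Dual feasibility (all lambda_i >= 0): OK
Complementary slackness (lambda_i * g_i(x) = 0 for all i): FAILS

Verdict: the first failing condition is complementary_slackness -> comp.

comp


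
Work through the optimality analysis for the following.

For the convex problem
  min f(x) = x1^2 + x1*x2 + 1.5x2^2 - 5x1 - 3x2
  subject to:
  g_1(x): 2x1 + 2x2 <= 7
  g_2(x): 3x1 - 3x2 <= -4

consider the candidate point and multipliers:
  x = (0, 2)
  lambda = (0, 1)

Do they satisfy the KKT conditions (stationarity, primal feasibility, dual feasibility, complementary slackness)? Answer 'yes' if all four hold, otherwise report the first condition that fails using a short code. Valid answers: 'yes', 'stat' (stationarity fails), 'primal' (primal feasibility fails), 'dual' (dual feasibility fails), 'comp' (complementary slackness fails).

Gradient of f: grad f(x) = Q x + c = (-3, 3)
Constraint values g_i(x) = a_i^T x - b_i:
  g_1((0, 2)) = -3
  g_2((0, 2)) = -2
Stationarity residual: grad f(x) + sum_i lambda_i a_i = (0, 0)
  -> stationarity OK
Primal feasibility (all g_i <= 0): OK
Dual feasibility (all lambda_i >= 0): OK
Complementary slackness (lambda_i * g_i(x) = 0 for all i): FAILS

Verdict: the first failing condition is complementary_slackness -> comp.

comp


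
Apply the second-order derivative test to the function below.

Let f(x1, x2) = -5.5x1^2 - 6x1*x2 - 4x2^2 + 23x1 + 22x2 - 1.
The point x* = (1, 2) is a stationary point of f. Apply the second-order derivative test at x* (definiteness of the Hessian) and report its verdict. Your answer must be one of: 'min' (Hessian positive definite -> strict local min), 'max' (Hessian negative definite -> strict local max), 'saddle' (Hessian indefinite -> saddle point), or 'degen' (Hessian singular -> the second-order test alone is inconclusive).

Compute the Hessian H = grad^2 f:
  H = [[-11, -6], [-6, -8]]
Verify stationarity: grad f(x*) = H x* + g = (0, 0).
Eigenvalues of H: -15.6847, -3.3153.
Both eigenvalues < 0, so H is negative definite -> x* is a strict local max.

max


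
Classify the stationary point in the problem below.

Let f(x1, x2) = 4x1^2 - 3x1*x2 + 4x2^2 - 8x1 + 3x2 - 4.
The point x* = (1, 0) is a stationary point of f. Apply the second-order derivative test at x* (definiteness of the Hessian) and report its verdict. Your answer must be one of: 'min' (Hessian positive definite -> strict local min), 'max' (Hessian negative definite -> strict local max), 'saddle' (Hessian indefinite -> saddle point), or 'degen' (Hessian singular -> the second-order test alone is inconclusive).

Compute the Hessian H = grad^2 f:
  H = [[8, -3], [-3, 8]]
Verify stationarity: grad f(x*) = H x* + g = (0, 0).
Eigenvalues of H: 5, 11.
Both eigenvalues > 0, so H is positive definite -> x* is a strict local min.

min


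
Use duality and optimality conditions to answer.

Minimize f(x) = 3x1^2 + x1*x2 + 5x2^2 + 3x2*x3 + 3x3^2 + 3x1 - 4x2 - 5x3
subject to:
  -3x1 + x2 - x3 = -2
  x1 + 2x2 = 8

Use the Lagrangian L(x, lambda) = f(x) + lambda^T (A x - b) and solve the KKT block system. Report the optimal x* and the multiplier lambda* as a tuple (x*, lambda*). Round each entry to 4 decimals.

Form the Lagrangian:
  L(x, lambda) = (1/2) x^T Q x + c^T x + lambda^T (A x - b)
Stationarity (grad_x L = 0): Q x + c + A^T lambda = 0.
Primal feasibility: A x = b.

This gives the KKT block system:
  [ Q   A^T ] [ x     ]   [-c ]
  [ A    0  ] [ lambda ] = [ b ]

Solving the linear system:
  x*      = (1.8634, 3.0683, -0.5219)
  lambda* = (1.0738, -14.0273)
  f(x*)   = 55.1462

x* = (1.8634, 3.0683, -0.5219), lambda* = (1.0738, -14.0273)


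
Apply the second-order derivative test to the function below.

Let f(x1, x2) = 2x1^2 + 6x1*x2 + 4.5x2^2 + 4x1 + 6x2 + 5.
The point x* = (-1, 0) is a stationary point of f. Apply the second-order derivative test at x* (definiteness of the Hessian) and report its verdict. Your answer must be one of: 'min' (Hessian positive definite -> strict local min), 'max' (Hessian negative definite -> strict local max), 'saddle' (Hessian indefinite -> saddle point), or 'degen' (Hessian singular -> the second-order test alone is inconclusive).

Compute the Hessian H = grad^2 f:
  H = [[4, 6], [6, 9]]
Verify stationarity: grad f(x*) = H x* + g = (0, 0).
Eigenvalues of H: 0, 13.
H has a zero eigenvalue (singular; positive semidefinite but not definite), so H is neither positive definite, negative definite, nor indefinite. The second-order test alone is inconclusive -> degen.
(Indeed, f is constant along the null direction of H through x*, so x* is not a strict local extremum.)

degen


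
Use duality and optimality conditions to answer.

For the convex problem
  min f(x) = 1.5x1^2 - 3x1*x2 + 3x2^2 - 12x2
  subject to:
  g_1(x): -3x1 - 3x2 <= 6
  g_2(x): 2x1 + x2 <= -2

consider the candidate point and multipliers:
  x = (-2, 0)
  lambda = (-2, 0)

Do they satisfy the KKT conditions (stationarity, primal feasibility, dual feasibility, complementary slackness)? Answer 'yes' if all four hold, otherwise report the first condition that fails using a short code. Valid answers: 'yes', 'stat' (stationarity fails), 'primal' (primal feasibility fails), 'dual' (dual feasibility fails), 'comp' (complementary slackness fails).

Gradient of f: grad f(x) = Q x + c = (-6, -6)
Constraint values g_i(x) = a_i^T x - b_i:
  g_1((-2, 0)) = 0
  g_2((-2, 0)) = -2
Stationarity residual: grad f(x) + sum_i lambda_i a_i = (0, 0)
  -> stationarity OK
Primal feasibility (all g_i <= 0): OK
Dual feasibility (all lambda_i >= 0): FAILS
Complementary slackness (lambda_i * g_i(x) = 0 for all i): OK

Verdict: the first failing condition is dual_feasibility -> dual.

dual


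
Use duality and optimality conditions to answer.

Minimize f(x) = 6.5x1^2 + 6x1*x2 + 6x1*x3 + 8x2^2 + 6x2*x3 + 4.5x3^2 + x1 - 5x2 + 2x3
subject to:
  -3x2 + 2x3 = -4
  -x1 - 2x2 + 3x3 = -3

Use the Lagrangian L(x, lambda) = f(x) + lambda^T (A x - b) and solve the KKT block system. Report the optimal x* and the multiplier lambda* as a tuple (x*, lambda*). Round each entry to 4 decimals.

Form the Lagrangian:
  L(x, lambda) = (1/2) x^T Q x + c^T x + lambda^T (A x - b)
Stationarity (grad_x L = 0): Q x + c + A^T lambda = 0.
Primal feasibility: A x = b.

This gives the KKT block system:
  [ Q   A^T ] [ x     ]   [-c ]
  [ A    0  ] [ lambda ] = [ b ]

Solving the linear system:
  x*      = (-0.4941, 1.0024, -0.4964)
  lambda* = (3.2898, -2.3872)
  f(x*)   = -0.2506

x* = (-0.4941, 1.0024, -0.4964), lambda* = (3.2898, -2.3872)


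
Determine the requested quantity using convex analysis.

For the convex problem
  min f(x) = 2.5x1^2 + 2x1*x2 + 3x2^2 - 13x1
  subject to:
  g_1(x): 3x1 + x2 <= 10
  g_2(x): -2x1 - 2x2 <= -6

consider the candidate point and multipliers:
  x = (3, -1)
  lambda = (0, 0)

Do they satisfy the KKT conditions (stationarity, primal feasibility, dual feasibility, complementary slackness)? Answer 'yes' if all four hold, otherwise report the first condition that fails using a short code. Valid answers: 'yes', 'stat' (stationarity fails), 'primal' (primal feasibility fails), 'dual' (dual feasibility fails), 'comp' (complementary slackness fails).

Gradient of f: grad f(x) = Q x + c = (0, 0)
Constraint values g_i(x) = a_i^T x - b_i:
  g_1((3, -1)) = -2
  g_2((3, -1)) = 2
Stationarity residual: grad f(x) + sum_i lambda_i a_i = (0, 0)
  -> stationarity OK
Primal feasibility (all g_i <= 0): FAILS
Dual feasibility (all lambda_i >= 0): OK
Complementary slackness (lambda_i * g_i(x) = 0 for all i): OK

Verdict: the first failing condition is primal_feasibility -> primal.

primal


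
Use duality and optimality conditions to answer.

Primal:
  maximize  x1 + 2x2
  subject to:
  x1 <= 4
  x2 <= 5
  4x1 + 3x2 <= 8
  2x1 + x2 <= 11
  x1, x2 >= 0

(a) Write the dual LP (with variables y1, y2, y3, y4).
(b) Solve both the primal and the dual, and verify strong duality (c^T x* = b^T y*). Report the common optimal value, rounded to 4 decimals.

The standard primal-dual pair for 'max c^T x s.t. A x <= b, x >= 0' is:
  Dual:  min b^T y  s.t.  A^T y >= c,  y >= 0.

So the dual LP is:
  minimize  4y1 + 5y2 + 8y3 + 11y4
  subject to:
    y1 + 4y3 + 2y4 >= 1
    y2 + 3y3 + y4 >= 2
    y1, y2, y3, y4 >= 0

Solving the primal: x* = (0, 2.6667).
  primal value c^T x* = 5.3333.
Solving the dual: y* = (0, 0, 0.6667, 0).
  dual value b^T y* = 5.3333.
Strong duality: c^T x* = b^T y*. Confirmed.

5.3333


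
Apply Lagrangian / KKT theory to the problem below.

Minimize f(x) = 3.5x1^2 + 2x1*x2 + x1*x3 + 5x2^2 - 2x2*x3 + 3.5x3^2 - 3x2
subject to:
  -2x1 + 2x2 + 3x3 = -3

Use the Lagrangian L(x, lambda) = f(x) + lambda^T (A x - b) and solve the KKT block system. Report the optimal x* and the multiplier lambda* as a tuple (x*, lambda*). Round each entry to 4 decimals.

Form the Lagrangian:
  L(x, lambda) = (1/2) x^T Q x + c^T x + lambda^T (A x - b)
Stationarity (grad_x L = 0): Q x + c + A^T lambda = 0.
Primal feasibility: A x = b.

This gives the KKT block system:
  [ Q   A^T ] [ x     ]   [-c ]
  [ A    0  ] [ lambda ] = [ b ]

Solving the linear system:
  x*      = (0.4564, -0.1424, -0.6008)
  lambda* = (1.1547)
  f(x*)   = 1.9457

x* = (0.4564, -0.1424, -0.6008), lambda* = (1.1547)


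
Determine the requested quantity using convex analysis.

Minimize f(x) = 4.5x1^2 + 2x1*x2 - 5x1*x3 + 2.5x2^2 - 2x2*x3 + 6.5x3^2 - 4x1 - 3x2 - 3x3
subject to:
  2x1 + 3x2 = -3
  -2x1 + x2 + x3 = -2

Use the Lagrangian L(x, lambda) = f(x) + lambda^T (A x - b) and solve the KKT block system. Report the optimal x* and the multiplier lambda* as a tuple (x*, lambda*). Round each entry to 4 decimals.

Form the Lagrangian:
  L(x, lambda) = (1/2) x^T Q x + c^T x + lambda^T (A x - b)
Stationarity (grad_x L = 0): Q x + c + A^T lambda = 0.
Primal feasibility: A x = b.

This gives the KKT block system:
  [ Q   A^T ] [ x     ]   [-c ]
  [ A    0  ] [ lambda ] = [ b ]

Solving the linear system:
  x*      = (0.4216, -1.281, 0.1241)
  lambda* = (2.6262, 0.9318)
  f(x*)   = 5.7633

x* = (0.4216, -1.281, 0.1241), lambda* = (2.6262, 0.9318)


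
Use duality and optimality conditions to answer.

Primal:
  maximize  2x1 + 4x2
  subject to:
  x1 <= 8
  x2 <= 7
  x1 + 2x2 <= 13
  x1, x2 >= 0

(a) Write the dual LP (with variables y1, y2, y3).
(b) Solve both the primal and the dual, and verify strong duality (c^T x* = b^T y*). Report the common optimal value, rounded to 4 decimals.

The standard primal-dual pair for 'max c^T x s.t. A x <= b, x >= 0' is:
  Dual:  min b^T y  s.t.  A^T y >= c,  y >= 0.

So the dual LP is:
  minimize  8y1 + 7y2 + 13y3
  subject to:
    y1 + y3 >= 2
    y2 + 2y3 >= 4
    y1, y2, y3 >= 0

Solving the primal: x* = (0, 6.5).
  primal value c^T x* = 26.
Solving the dual: y* = (0, 0, 2).
  dual value b^T y* = 26.
Strong duality: c^T x* = b^T y*. Confirmed.

26


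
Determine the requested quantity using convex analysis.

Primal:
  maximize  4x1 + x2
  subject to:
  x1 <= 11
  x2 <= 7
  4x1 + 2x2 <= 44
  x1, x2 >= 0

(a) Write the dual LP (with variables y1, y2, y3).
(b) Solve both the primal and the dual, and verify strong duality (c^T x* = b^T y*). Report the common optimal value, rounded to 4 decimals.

The standard primal-dual pair for 'max c^T x s.t. A x <= b, x >= 0' is:
  Dual:  min b^T y  s.t.  A^T y >= c,  y >= 0.

So the dual LP is:
  minimize  11y1 + 7y2 + 44y3
  subject to:
    y1 + 4y3 >= 4
    y2 + 2y3 >= 1
    y1, y2, y3 >= 0

Solving the primal: x* = (11, 0).
  primal value c^T x* = 44.
Solving the dual: y* = (2, 0, 0.5).
  dual value b^T y* = 44.
Strong duality: c^T x* = b^T y*. Confirmed.

44


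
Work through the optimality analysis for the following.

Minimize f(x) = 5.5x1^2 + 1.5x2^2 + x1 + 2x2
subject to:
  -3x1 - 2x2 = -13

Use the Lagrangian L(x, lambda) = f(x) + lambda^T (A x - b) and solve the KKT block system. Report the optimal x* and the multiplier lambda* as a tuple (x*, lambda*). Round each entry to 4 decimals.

Form the Lagrangian:
  L(x, lambda) = (1/2) x^T Q x + c^T x + lambda^T (A x - b)
Stationarity (grad_x L = 0): Q x + c + A^T lambda = 0.
Primal feasibility: A x = b.

This gives the KKT block system:
  [ Q   A^T ] [ x     ]   [-c ]
  [ A    0  ] [ lambda ] = [ b ]

Solving the linear system:
  x*      = (1.7606, 3.8592)
  lambda* = (6.7887)
  f(x*)   = 48.8662

x* = (1.7606, 3.8592), lambda* = (6.7887)


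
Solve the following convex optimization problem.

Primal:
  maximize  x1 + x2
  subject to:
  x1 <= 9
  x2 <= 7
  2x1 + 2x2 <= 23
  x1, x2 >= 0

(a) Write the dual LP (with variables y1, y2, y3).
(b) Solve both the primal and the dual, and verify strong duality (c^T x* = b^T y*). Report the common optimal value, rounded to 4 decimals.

The standard primal-dual pair for 'max c^T x s.t. A x <= b, x >= 0' is:
  Dual:  min b^T y  s.t.  A^T y >= c,  y >= 0.

So the dual LP is:
  minimize  9y1 + 7y2 + 23y3
  subject to:
    y1 + 2y3 >= 1
    y2 + 2y3 >= 1
    y1, y2, y3 >= 0

Solving the primal: x* = (4.5, 7).
  primal value c^T x* = 11.5.
Solving the dual: y* = (0, 0, 0.5).
  dual value b^T y* = 11.5.
Strong duality: c^T x* = b^T y*. Confirmed.

11.5
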